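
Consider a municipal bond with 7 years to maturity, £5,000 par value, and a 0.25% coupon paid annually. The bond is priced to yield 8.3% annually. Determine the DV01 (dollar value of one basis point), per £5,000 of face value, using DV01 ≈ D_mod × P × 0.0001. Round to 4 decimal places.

Periodic yield y = 0.083.
  t   CF        PV=CF/(1+0.083)^t    t·PV
  1        12.50        11.5420        11.5420
  2        12.50        10.6574        21.3149
  3        12.50         9.8407        29.5220
  4        12.50         9.0865        36.3460
  5        12.50         8.3901        41.9506
  6        12.50         7.7471        46.4826
  7     5,012.50     2,868.5022    20,079.5155
  Σ                  2,925.7660    20,266.6735
P = 2,925.7660; D_Mac = 6.92696 yrs; D_mod = 6.39609 yrs.
DV01 ≈ 6.39609 × 2,925.7660 × 0.0001 = 1.871346.

£1.8713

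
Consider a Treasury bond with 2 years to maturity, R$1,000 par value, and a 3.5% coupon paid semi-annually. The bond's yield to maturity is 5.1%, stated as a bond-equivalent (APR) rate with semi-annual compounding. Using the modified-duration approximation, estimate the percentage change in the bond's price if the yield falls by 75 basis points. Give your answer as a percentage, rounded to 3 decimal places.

+1.425%

Periodic yield y = 0.0255. Modified duration first:
  t   CF        PV=CF/(1+0.0255)^t    t·PV
  1        17.50        17.0648        17.0648
  2        17.50        16.6405        33.2810
  3        17.50        16.2267        48.6802
  4     1,017.50       920.0083     3,680.0333
  Σ                    969.9404     3,779.0594
P = 969.9404; D_Mac = 3.89618 half-year periods = 1.94809 yrs; D_mod = 1.94809/(1+0.0255) = 1.89965 yrs.
ΔP/P ≈ -D_mod · Δy = -1.89965 × (-0.0075) = +0.014247 = +1.4247%.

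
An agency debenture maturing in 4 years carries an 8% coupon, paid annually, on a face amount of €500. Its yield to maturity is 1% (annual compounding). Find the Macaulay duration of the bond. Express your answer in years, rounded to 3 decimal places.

Periodic yield y = 0.01. Discount each cash flow and weight by its year:
  t   CF        PV=CF/(1+0.01)^t    t·PV
  1        40.00        39.6040        39.6040
  2        40.00        39.2118        78.4237
  3        40.00        38.8236       116.4708
  4       540.00       518.9294     2,075.7175
  Σ                    636.5688     2,310.2160
Price P = Σ PV = 636.5688.
Macaulay duration = Σ(t·PV) / P = 2,310.2160 / 636.5688 = 3.62917 years.

3.629 years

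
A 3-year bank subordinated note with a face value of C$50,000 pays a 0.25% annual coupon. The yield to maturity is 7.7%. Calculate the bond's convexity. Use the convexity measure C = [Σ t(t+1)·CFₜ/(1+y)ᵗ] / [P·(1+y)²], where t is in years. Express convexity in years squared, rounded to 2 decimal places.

10.31

With y = 0.077:
  t   CF        PV=CF/(1+0.077)^t    t·PV        t(t+1)·PV
  1       125.00       116.0631       116.0631         232.1263
  2       125.00       107.7652       215.5304         646.5913
  3    50,125.00    40,124.2822   120,372.8465     481,491.3859
  Σ                 40,348.1105   120,704.4400     482,370.1035
P = 40,348.1105.
Convexity = Σ t(t+1)·PV / [P·(1+y)²] = 482,370.1035 / (40,348.1105 × 1.159929) = 10.30685.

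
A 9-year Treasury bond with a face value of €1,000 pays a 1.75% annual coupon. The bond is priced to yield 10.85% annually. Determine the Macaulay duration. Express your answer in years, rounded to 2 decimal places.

Periodic yield y = 0.1085. Discount each cash flow and weight by its year:
  t   CF        PV=CF/(1+0.1085)^t    t·PV
  1        17.50        15.7871        15.7871
  2        17.50        14.2419        28.4837
  3        17.50        12.8479        38.5436
  4        17.50        11.5903        46.3613
  5        17.50        10.4559        52.2793
  6        17.50         9.4324        56.5946
  7        17.50         8.5092        59.5643
  8        17.50         7.6763        61.4105
  9     1,017.50       402.6365     3,623.7285
  Σ                    493.1774     3,982.7528
Price P = Σ PV = 493.1774.
Macaulay duration = Σ(t·PV) / P = 3,982.7528 / 493.1774 = 8.07570 years.

8.08 years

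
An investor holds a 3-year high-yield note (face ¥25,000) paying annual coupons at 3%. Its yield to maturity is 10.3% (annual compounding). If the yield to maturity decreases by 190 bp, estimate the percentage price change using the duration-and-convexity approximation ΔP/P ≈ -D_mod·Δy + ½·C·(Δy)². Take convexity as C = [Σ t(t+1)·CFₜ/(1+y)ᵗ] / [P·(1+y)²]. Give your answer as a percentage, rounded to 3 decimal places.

+5.172%

With y = 0.103:
  t   CF        PV=CF/(1+0.103)^t    t·PV        t(t+1)·PV
  1       750.00       679.9637       679.9637       1,359.9275
  2       750.00       616.4676     1,232.9352       3,698.8055
  3    25,750.00    19,188.9272    57,566.7817     230,267.1269
  Σ                 20,485.3585    59,479.6806     235,325.8598
P = 20,485.3585; D_Mac = 2.90352 yrs; D_mod = 2.63239 yrs; C = 9.44224.
Duration effect: -2.63239 × (-0.019) = +0.050015
Convexity effect: 0.5 × 9.44224 × (-0.019)² = +0.0017043
ΔP/P ≈ +0.050015 + 0.0017043 = +0.051720 = +5.1720%.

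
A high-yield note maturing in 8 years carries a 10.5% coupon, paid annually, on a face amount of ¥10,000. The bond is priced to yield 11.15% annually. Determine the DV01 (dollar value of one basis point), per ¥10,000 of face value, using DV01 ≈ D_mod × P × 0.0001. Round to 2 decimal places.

¥5.00

Periodic yield y = 0.1115.
  t   CF        PV=CF/(1+0.1115)^t    t·PV
  1     1,050.00       944.6694       944.6694
  2     1,050.00       849.9050     1,699.8099
  3     1,050.00       764.6468     2,293.9405
  4     1,050.00       687.9414     2,751.7655
  5     1,050.00       618.9306     3,094.6531
  6     1,050.00       556.8427     3,341.0559
  7     1,050.00       500.9830     3,506.8813
  8    11,050.00     4,743.3650    37,946.9197
  Σ                  9,667.2838    55,579.6954
P = 9,667.2838; D_Mac = 5.74926 yrs; D_mod = 5.17252 yrs.
DV01 ≈ 5.17252 × 9,667.2838 × 0.0001 = 5.000422.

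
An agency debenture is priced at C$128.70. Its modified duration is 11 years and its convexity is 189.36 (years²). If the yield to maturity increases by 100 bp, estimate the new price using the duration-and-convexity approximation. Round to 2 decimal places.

Duration effect: -D_mod·Δy = -11 × (+0.01) = -0.110000
Convexity effect: ½·C·(Δy)² = 0.5 × 189.36 × (0.01)² = +0.0094680
ΔP/P ≈ -0.110000 + 0.0094680 = -0.100532
New price ≈ 128.70 × (1 - 0.100532) = 115.7615316.

C$115.76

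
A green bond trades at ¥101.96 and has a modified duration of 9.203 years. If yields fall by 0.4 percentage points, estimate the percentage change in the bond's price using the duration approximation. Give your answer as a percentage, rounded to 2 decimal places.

Duration approximation: ΔP/P ≈ -D_mod · Δy = -9.203 × (-0.004) = +0.036812.
As a percentage: +3.6812%.

+3.68%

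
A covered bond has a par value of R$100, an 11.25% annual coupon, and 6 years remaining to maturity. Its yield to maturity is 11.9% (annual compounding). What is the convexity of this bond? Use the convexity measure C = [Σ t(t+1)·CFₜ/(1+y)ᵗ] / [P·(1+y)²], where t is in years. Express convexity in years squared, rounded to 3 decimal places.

23.684

With y = 0.119:
  t   CF        PV=CF/(1+0.119)^t    t·PV        t(t+1)·PV
  1        11.25        10.0536        10.0536          20.1072
  2        11.25         8.9845        17.9689          53.9068
  3        11.25         8.0290        24.0870          96.3482
  4        11.25         7.1752        28.7007         143.5034
  5        11.25         6.4121        32.0606         192.3638
  6       111.25        56.6656       339.9936       2,379.9552
  Σ                     97.3200       452.8645       2,886.1847
P = 97.3200.
Convexity = Σ t(t+1)·PV / [P·(1+y)²] = 2,886.1847 / (97.3200 × 1.252161) = 23.68437.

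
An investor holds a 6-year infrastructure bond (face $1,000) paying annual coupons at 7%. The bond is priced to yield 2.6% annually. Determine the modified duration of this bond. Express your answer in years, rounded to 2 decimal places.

Periodic yield y = 0.026. First find Macaulay duration:
  t   CF        PV=CF/(1+0.026)^t    t·PV
  1        70.00        68.2261        68.2261
  2        70.00        66.4972       132.9944
  3        70.00        64.8121       194.4362
  4        70.00        63.1697       252.6787
  5        70.00        61.5689       307.8444
  6     1,070.00       917.2751     5,503.6507
  Σ                  1,241.5491     6,459.8305
P = 1,241.5491; Macaulay duration = 6,459.8305 / 1,241.5491 = 5.20304 years.
Modified duration = D_Mac / (1 + y) = 5.20304 / 1.026 = 5.07119 years.

5.07 years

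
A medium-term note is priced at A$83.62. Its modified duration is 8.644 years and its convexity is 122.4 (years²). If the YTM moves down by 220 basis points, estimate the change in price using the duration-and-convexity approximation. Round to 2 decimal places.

+A$18.38

Duration effect: -D_mod·Δy = -8.644 × (-0.022) = +0.190168
Convexity effect: ½·C·(Δy)² = 0.5 × 122.4 × (-0.022)² = +0.0296208
ΔP/P ≈ +0.190168 + 0.0296208 = +0.2197888
ΔP ≈ 83.62 × (+0.2197888) = +18.378739456.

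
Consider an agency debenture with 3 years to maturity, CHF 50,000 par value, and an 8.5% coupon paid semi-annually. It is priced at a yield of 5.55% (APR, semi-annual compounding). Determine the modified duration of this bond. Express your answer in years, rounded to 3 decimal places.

Periodic yield y = 0.02775. First find Macaulay duration:
  t   CF        PV=CF/(1+0.02775)^t    t·PV
  1     2,125.00     2,067.6234     2,067.6234
  2     2,125.00     2,011.7961     4,023.5922
  3     2,125.00     1,957.4761     5,872.4284
  4     2,125.00     1,904.6229     7,618.4914
  5     2,125.00     1,853.1967     9,265.9833
  6    52,125.00    44,230.4294   265,382.5762
  Σ                 54,025.1446   294,230.6950
P = 54,025.1446; Macaulay duration = 294,230.6950 / 54,025.1446 = 5.44618 half-year periods = 2.72309 years.
Modified duration = D_Mac / (1 + y) = 2.72309 / 1.02775 = 2.64956 years.

2.650 years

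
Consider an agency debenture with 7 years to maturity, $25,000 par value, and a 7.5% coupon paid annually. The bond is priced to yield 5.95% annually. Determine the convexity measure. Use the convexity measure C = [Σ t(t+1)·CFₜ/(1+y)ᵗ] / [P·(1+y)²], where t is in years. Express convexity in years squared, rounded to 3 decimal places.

38.178

With y = 0.0595:
  t   CF        PV=CF/(1+0.0595)^t    t·PV        t(t+1)·PV
  1     1,875.00     1,769.7027     1,769.7027       3,539.4054
  2     1,875.00     1,670.3187     3,340.6375      10,021.9124
  3     1,875.00     1,576.5160     4,729.5481      18,918.1923
  4     1,875.00     1,487.9811     5,951.9246      29,759.6229
  5     1,875.00     1,404.4183     7,022.0913      42,132.5477
  6     1,875.00     1,325.5481     7,953.2889      55,673.0220
  7    26,875.00    17,932.5374   125,527.7619   1,004,222.0952
  Σ                 27,167.0224   156,294.9548   1,164,266.7978
P = 27,167.0224.
Convexity = Σ t(t+1)·PV / [P·(1+y)²] = 1,164,266.7978 / (27,167.0224 × 1.122540) = 38.17759.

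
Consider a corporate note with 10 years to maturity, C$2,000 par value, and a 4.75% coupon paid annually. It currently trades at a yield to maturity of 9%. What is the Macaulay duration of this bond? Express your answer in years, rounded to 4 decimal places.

Periodic yield y = 0.09. Discount each cash flow and weight by its year:
  t   CF        PV=CF/(1+0.09)^t    t·PV
  1        95.00        87.1560        87.1560
  2        95.00        79.9596       159.9192
  3        95.00        73.3574       220.0723
  4        95.00        67.3004       269.2016
  5        95.00        61.7435       308.7174
  6        95.00        56.6454       339.8724
  7        95.00        51.9683       363.7778
  8        95.00        47.6773       381.4184
  9        95.00        43.7406       393.6658
  10    2,095.00       884.9506     8,849.5064
  Σ                  1,454.4991    11,373.3071
Price P = Σ PV = 1,454.4991.
Macaulay duration = Σ(t·PV) / P = 11,373.3071 / 1,454.4991 = 7.81940 years.

7.8194 years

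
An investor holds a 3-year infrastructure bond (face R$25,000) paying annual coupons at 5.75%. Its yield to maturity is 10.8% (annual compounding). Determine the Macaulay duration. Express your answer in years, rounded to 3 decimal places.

2.828 years

Periodic yield y = 0.108. Discount each cash flow and weight by its year:
  t   CF        PV=CF/(1+0.108)^t    t·PV
  1     1,437.50     1,297.3827     1,297.3827
  2     1,437.50     1,170.9230     2,341.8460
  3    26,437.50    19,435.7410    58,307.2231
  Σ                 21,904.0467    61,946.4517
Price P = Σ PV = 21,904.0467.
Macaulay duration = Σ(t·PV) / P = 61,946.4517 / 21,904.0467 = 2.82808 years.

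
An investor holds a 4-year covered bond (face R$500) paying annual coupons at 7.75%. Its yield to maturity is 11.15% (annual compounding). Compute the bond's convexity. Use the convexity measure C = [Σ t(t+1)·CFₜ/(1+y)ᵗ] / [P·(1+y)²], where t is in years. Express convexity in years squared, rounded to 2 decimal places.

13.85

With y = 0.1115:
  t   CF        PV=CF/(1+0.1115)^t    t·PV        t(t+1)·PV
  1        38.75        34.8628        34.8628          69.7256
  2        38.75        31.3655        62.7311         188.1932
  3        38.75        28.2191        84.6573         338.6293
  4       538.75       352.9794     1,411.9178       7,059.5889
  Σ                    447.4269     1,594.1690       7,656.1370
P = 447.4269.
Convexity = Σ t(t+1)·PV / [P·(1+y)²] = 7,656.1370 / (447.4269 × 1.235432) = 13.85060.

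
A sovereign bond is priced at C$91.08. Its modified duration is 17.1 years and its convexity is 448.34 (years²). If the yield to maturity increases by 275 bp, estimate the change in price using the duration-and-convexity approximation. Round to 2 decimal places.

Duration effect: -D_mod·Δy = -17.1 × (+0.0275) = -0.470250
Convexity effect: ½·C·(Δy)² = 0.5 × 448.34 × (0.0275)² = +0.1695285625
ΔP/P ≈ -0.470250 + 0.1695285625 = -0.3007214375
ΔP ≈ 91.08 × (-0.3007214375) = -27.3897085275.

-C$27.39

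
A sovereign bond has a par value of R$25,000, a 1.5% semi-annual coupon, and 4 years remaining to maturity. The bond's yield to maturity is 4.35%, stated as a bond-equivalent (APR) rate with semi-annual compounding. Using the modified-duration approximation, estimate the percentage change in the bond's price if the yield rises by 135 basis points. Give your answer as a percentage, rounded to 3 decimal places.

-5.140%

Periodic yield y = 0.02175. Modified duration first:
  t   CF        PV=CF/(1+0.02175)^t    t·PV
  1       187.50       183.5087       183.5087
  2       187.50       179.6023       359.2047
  3       187.50       175.7791       527.3374
  4       187.50       172.0373       688.1493
  5       187.50       168.3752       841.8758
  6       187.50       164.7910       988.7458
  7       187.50       161.2831     1,128.9814
  8    25,187.50    21,204.4930   169,635.9438
  Σ                 22,409.8697   174,353.7469
P = 22,409.8697; D_Mac = 7.78022 half-year periods = 3.89011 yrs; D_mod = 3.89011/(1+0.02175) = 3.80730 yrs.
ΔP/P ≈ -D_mod · Δy = -3.80730 × (+0.0135) = -0.051399 = -5.1399%.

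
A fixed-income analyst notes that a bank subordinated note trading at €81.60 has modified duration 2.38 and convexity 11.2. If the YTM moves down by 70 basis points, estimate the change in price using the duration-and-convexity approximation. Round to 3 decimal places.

Duration effect: -D_mod·Δy = -2.38 × (-0.007) = +0.016660
Convexity effect: ½·C·(Δy)² = 0.5 × 11.2 × (-0.007)² = +0.0002744
ΔP/P ≈ +0.016660 + 0.0002744 = +0.0169344
ΔP ≈ 81.60 × (+0.0169344) = +1.38184704.

+€1.382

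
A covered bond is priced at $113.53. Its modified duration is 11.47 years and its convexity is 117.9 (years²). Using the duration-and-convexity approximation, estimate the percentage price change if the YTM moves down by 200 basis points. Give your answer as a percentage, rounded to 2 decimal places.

+25.30%

Duration effect: -D_mod·Δy = -11.47 × (-0.02) = +0.229400
Convexity effect: ½·C·(Δy)² = 0.5 × 117.9 × (-0.02)² = +0.0235800
ΔP/P ≈ +0.229400 + 0.0235800 = +0.252980
= +25.2980%.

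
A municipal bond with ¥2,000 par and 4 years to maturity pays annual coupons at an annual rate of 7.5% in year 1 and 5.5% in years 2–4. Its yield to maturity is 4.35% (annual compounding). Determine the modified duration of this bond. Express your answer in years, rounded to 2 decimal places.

3.50 years

Periodic yield y = 0.0435. First find Macaulay duration:
  t   CF        PV=CF/(1+0.0435)^t    t·PV
  1       150.00       143.7470       143.7470
  2       110.00       101.0201       202.0402
  3       110.00        96.8089       290.4267
  4     2,110.00     1,779.5600     7,118.2401
  Σ                  2,121.1360     7,754.4540
P = 2,121.1360; Macaulay duration = 7,754.4540 / 2,121.1360 = 3.65580 years.
Modified duration = D_Mac / (1 + y) = 3.65580 / 1.0435 = 3.50340 years.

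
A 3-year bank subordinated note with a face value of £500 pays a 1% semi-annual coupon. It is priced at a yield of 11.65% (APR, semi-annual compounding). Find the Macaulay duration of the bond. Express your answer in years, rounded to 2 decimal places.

2.96 years

Periodic yield y = 0.05825. Discount each cash flow and weight by its period:
  t   CF        PV=CF/(1+0.05825)^t    t·PV
  1         2.50         2.3624         2.3624
  2         2.50         2.2324         4.4647
  3         2.50         2.1095         6.3284
  4         2.50         1.9934         7.9735
  5         2.50         1.8836         9.4182
  6       502.50       357.7720     2,146.6323
  Σ                    368.3533     2,177.1795
Price P = Σ PV = 368.3533.
Macaulay duration = Σ(t·PV) / P = 2,177.1795 / 368.3533 = 5.91057 half-year periods.
In years: 5.91057 / 2 = 2.95529 years.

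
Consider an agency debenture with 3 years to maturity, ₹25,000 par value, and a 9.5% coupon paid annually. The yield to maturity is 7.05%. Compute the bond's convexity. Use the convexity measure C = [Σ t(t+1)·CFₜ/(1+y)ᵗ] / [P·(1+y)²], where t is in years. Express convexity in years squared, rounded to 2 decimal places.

With y = 0.0705:
  t   CF        PV=CF/(1+0.0705)^t    t·PV        t(t+1)·PV
  1     2,375.00     2,218.5894     2,218.5894       4,437.1789
  2     2,375.00     2,072.4796     4,144.9593      12,434.8778
  3    27,375.00    22,314.8572    66,944.5717     267,778.2870
  Σ                 26,605.9263    73,308.1205     284,650.3437
P = 26,605.9263.
Convexity = Σ t(t+1)·PV / [P·(1+y)²] = 284,650.3437 / (26,605.9263 × 1.145970) = 9.33598.

9.34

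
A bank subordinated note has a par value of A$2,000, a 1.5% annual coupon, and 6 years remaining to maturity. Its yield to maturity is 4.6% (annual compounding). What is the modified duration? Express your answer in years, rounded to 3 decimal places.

5.505 years

Periodic yield y = 0.046. First find Macaulay duration:
  t   CF        PV=CF/(1+0.046)^t    t·PV
  1        30.00        28.6807        28.6807
  2        30.00        27.4194        54.8388
  3        30.00        26.2136        78.6407
  4        30.00        25.0608       100.2431
  5        30.00        23.9587       119.7934
  6     2,030.00     1,549.9080     9,299.4482
  Σ                  1,681.2411     9,681.6449
P = 1,681.2411; Macaulay duration = 9,681.6449 / 1,681.2411 = 5.75863 years.
Modified duration = D_Mac / (1 + y) = 5.75863 / 1.046 = 5.50538 years.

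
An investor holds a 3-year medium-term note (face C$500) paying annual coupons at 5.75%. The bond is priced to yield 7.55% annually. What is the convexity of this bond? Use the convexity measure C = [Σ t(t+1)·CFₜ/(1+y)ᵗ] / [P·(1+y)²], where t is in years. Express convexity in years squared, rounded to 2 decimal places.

9.62

With y = 0.0755:
  t   CF        PV=CF/(1+0.0755)^t    t·PV        t(t+1)·PV
  1        28.75        26.7318        26.7318          53.4635
  2        28.75        24.8552        49.7104         149.1311
  3       528.75       425.0296     1,275.0887       5,100.3547
  Σ                    476.6165     1,351.5308       5,302.9494
P = 476.6165.
Convexity = Σ t(t+1)·PV / [P·(1+y)²] = 5,302.9494 / (476.6165 × 1.156700) = 9.61895.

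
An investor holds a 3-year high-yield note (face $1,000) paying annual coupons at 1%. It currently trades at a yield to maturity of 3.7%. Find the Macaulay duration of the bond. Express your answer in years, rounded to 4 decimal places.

Periodic yield y = 0.037. Discount each cash flow and weight by its year:
  t   CF        PV=CF/(1+0.037)^t    t·PV
  1        10.00         9.6432         9.6432
  2        10.00         9.2991        18.5983
  3     1,010.00       905.7015     2,717.1046
  Σ                    924.6439     2,745.3461
Price P = Σ PV = 924.6439.
Macaulay duration = Σ(t·PV) / P = 2,745.3461 / 924.6439 = 2.96908 years.

2.9691 years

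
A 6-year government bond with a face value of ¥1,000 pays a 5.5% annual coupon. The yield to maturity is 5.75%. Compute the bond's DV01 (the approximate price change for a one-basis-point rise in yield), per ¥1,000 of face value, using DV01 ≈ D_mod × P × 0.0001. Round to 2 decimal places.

¥0.49

Periodic yield y = 0.0575.
  t   CF        PV=CF/(1+0.0575)^t    t·PV
  1        55.00        52.0095        52.0095
  2        55.00        49.1815        98.3630
  3        55.00        46.5073       139.5220
  4        55.00        43.9786       175.9143
  5        55.00        41.5873       207.9365
  6     1,055.00       754.3453     4,526.0720
  Σ                    987.6095     5,199.8173
P = 987.6095; D_Mac = 5.26505 yrs; D_mod = 4.97877 yrs.
DV01 ≈ 4.97877 × 987.6095 × 0.0001 = 0.491708.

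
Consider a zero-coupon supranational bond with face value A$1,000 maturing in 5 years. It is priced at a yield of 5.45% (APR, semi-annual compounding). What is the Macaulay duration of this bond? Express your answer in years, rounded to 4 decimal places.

5.0000 years

A zero-coupon bond has a single cash flow at maturity, so its Macaulay duration equals its maturity: 5 years.
(Equivalently: 10 semi-annual periods ÷ 2 = 5 years.)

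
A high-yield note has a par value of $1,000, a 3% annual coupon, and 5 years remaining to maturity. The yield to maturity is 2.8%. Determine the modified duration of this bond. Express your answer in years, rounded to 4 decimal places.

4.5901 years

Periodic yield y = 0.028. First find Macaulay duration:
  t   CF        PV=CF/(1+0.028)^t    t·PV
  1        30.00        29.1829        29.1829
  2        30.00        28.3880        56.7760
  3        30.00        27.6148        82.8444
  4        30.00        26.8626       107.4506
  5     1,030.00       897.1636     4,485.8181
  Σ                  1,009.2120     4,762.0720
P = 1,009.2120; Macaulay duration = 4,762.0720 / 1,009.2120 = 4.71860 years.
Modified duration = D_Mac / (1 + y) = 4.71860 / 1.028 = 4.59008 years.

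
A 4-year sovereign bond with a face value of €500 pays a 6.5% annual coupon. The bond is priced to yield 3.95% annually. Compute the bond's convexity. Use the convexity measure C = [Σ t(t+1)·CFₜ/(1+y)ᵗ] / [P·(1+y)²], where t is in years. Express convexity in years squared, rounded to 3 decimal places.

16.450

With y = 0.0395:
  t   CF        PV=CF/(1+0.0395)^t    t·PV        t(t+1)·PV
  1        32.50        31.2650        31.2650          62.5301
  2        32.50        30.0770        60.1540         180.4619
  3        32.50        28.9341        86.8023         347.2091
  4       532.50       456.0596     1,824.2385       9,121.1927
  Σ                    546.3358     2,002.4598       9,711.3939
P = 546.3358.
Convexity = Σ t(t+1)·PV / [P·(1+y)²] = 9,711.3939 / (546.3358 × 1.080560) = 16.45027.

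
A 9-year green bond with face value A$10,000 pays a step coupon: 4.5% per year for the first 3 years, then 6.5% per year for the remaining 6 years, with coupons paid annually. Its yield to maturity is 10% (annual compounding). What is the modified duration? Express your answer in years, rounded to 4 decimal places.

6.5050 years

Periodic yield y = 0.1. First find Macaulay duration:
  t   CF        PV=CF/(1+0.1)^t    t·PV
  1       450.00       409.0909       409.0909
  2       450.00       371.9008       743.8017
  3       450.00       338.0917     1,014.2750
  4       650.00       443.9587     1,775.8350
  5       650.00       403.5989     2,017.9943
  6       650.00       366.9081     2,201.4483
  7       650.00       333.5528     2,334.8694
  8       650.00       303.2298     2,425.8384
  9    10,650.00     4,516.6396    40,649.7567
  Σ                  7,486.9713    53,572.9097
P = 7,486.9713; Macaulay duration = 53,572.9097 / 7,486.9713 = 7.15548 years.
Modified duration = D_Mac / (1 + y) = 7.15548 / 1.1 = 6.50499 years.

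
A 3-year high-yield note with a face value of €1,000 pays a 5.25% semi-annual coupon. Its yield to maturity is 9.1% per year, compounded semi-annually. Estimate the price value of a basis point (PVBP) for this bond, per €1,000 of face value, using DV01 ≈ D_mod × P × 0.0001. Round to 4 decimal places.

Periodic yield y = 0.0455.
  t   CF        PV=CF/(1+0.0455)^t    t·PV
  1        26.25        25.1076        25.1076
  2        26.25        24.0149        48.0298
  3        26.25        22.9698        68.9094
  4        26.25        21.9702        87.8806
  5        26.25        21.0140       105.0701
  6     1,026.25       785.7944     4,714.7666
  Σ                    900.8709     5,049.7642
P = 900.8709; D_Mac = 5.60542 half-year periods = 2.80271 yrs; D_mod = 2.68074 yrs.
DV01 ≈ 2.68074 × 900.8709 × 0.0001 = 0.241500.

€0.2415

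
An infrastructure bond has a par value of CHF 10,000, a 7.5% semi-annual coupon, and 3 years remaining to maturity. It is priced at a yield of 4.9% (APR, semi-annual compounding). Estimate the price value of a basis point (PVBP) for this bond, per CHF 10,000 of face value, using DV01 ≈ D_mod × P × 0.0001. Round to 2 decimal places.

CHF 2.88

Periodic yield y = 0.0245.
  t   CF        PV=CF/(1+0.0245)^t    t·PV
  1       375.00       366.0322       366.0322
  2       375.00       357.2789       714.5578
  3       375.00       348.7349     1,046.2046
  4       375.00       340.3952     1,361.5808
  5       375.00       332.2549     1,661.2747
  6    10,375.00     8,972.5591    53,835.3548
  Σ                 10,717.2552    58,985.0049
P = 10,717.2552; D_Mac = 5.50374 half-year periods = 2.75187 yrs; D_mod = 2.68606 yrs.
DV01 ≈ 2.68606 × 10,717.2552 × 0.0001 = 2.878722.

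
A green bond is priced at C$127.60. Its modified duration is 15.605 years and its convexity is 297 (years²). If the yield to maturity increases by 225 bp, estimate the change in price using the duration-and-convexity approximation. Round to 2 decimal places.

-C$35.21

Duration effect: -D_mod·Δy = -15.605 × (+0.0225) = -0.3511125
Convexity effect: ½·C·(Δy)² = 0.5 × 297 × (0.0225)² = +0.075178125
ΔP/P ≈ -0.3511125 + 0.075178125 = -0.275934375
ΔP ≈ 127.60 × (-0.275934375) = -35.20922625.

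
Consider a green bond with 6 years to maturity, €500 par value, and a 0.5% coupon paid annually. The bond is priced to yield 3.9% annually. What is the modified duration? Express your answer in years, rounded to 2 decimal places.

5.69 years

Periodic yield y = 0.039. First find Macaulay duration:
  t   CF        PV=CF/(1+0.039)^t    t·PV
  1         2.50         2.4062         2.4062
  2         2.50         2.3158         4.6317
  3         2.50         2.2289         6.6867
  4         2.50         2.1452         8.5810
  5         2.50         2.0647        10.3236
  6       502.50       399.4319     2,396.5916
  Σ                    410.5928     2,429.2208
P = 410.5928; Macaulay duration = 2,429.2208 / 410.5928 = 5.91637 years.
Modified duration = D_Mac / (1 + y) = 5.91637 / 1.039 = 5.69430 years.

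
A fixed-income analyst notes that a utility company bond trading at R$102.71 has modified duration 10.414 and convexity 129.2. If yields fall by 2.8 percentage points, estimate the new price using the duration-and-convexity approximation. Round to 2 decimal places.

R$137.86

Duration effect: -D_mod·Δy = -10.414 × (-0.028) = +0.291592
Convexity effect: ½·C·(Δy)² = 0.5 × 129.2 × (-0.028)² = +0.0506464
ΔP/P ≈ +0.291592 + 0.0506464 = +0.3422384
New price ≈ 102.71 × (1 + 0.3422384) = 137.861306064.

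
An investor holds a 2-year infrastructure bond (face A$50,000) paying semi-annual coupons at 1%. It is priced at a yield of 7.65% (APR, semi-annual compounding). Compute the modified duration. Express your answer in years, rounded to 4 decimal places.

Periodic yield y = 0.03825. First find Macaulay duration:
  t   CF        PV=CF/(1+0.03825)^t    t·PV
  1       250.00       240.7898       240.7898
  2       250.00       231.9189       463.8378
  3       250.00       223.3748       670.1244
  4    50,250.00    43,244.2438   172,976.9751
  Σ                 43,940.3273   174,351.7271
P = 43,940.3273; Macaulay duration = 174,351.7271 / 43,940.3273 = 3.96792 half-year periods = 1.98396 years.
Modified duration = D_Mac / (1 + y) = 1.98396 / 1.03825 = 1.91087 years.

1.9109 years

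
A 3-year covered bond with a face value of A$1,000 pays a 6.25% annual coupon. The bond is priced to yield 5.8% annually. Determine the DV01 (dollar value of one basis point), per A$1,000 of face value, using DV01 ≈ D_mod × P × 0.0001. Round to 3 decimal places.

A$0.271

Periodic yield y = 0.058.
  t   CF        PV=CF/(1+0.058)^t    t·PV
  1        62.50        59.0737        59.0737
  2        62.50        55.8353       111.6706
  3     1,062.50       897.1642     2,691.4926
  Σ                  1,012.0732     2,862.2369
P = 1,012.0732; D_Mac = 2.82809 yrs; D_mod = 2.67306 yrs.
DV01 ≈ 2.67306 × 1,012.0732 × 0.0001 = 0.270533.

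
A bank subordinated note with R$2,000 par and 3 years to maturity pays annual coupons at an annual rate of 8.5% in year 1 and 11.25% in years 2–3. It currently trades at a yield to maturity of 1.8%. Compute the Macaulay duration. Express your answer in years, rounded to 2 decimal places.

2.78 years

Periodic yield y = 0.018. Discount each cash flow and weight by its year:
  t   CF        PV=CF/(1+0.018)^t    t·PV
  1       170.00       166.9941       166.9941
  2       225.00       217.1136       434.2271
  3     2,225.00     2,109.0491     6,327.1472
  Σ                  2,493.1567     6,928.3684
Price P = Σ PV = 2,493.1567.
Macaulay duration = Σ(t·PV) / P = 6,928.3684 / 2,493.1567 = 2.77895 years.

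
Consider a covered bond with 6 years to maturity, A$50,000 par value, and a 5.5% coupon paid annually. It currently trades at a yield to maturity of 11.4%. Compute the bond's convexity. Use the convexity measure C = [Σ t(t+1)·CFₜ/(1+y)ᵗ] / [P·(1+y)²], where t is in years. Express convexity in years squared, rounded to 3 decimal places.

27.495

With y = 0.114:
  t   CF        PV=CF/(1+0.114)^t    t·PV        t(t+1)·PV
  1     2,750.00     2,468.5817     2,468.5817       4,937.1634
  2     2,750.00     2,215.9620     4,431.9240      13,295.7721
  3     2,750.00     1,989.1939     5,967.5817      23,870.3269
  4     2,750.00     1,785.6319     7,142.5275      35,712.6376
  5     2,750.00     1,602.9011     8,014.5057      48,087.0344
  6    52,750.00    27,600.1422   165,600.8529   1,159,205.9706
  Σ                 37,662.4128   193,625.9736   1,285,108.9050
P = 37,662.4128.
Convexity = Σ t(t+1)·PV / [P·(1+y)²] = 1,285,108.9050 / (37,662.4128 × 1.240996) = 27.49549.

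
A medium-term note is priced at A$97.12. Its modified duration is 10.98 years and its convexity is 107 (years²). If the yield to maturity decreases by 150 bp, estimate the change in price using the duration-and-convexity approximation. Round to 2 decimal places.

Duration effect: -D_mod·Δy = -10.98 × (-0.015) = +0.164700
Convexity effect: ½·C·(Δy)² = 0.5 × 107 × (-0.015)² = +0.0120375
ΔP/P ≈ +0.164700 + 0.0120375 = +0.1767375
ΔP ≈ 97.12 × (+0.1767375) = +17.164746.

+A$17.16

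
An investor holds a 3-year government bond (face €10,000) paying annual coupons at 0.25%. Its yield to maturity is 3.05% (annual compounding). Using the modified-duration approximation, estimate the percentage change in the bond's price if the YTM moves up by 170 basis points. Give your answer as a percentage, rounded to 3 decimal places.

-4.936%

Periodic yield y = 0.0305. Modified duration first:
  t   CF        PV=CF/(1+0.0305)^t    t·PV
  1        25.00        24.2601        24.2601
  2        25.00        23.5420        47.0841
  3    10,025.00     9,160.9475    27,482.8424
  Σ                  9,208.7496    27,554.1866
P = 9,208.7496; D_Mac = 2.99217 yrs; D_mod = 2.99217/(1+0.0305) = 2.90361 yrs.
ΔP/P ≈ -D_mod · Δy = -2.90361 × (+0.017) = -0.049361 = -4.9361%.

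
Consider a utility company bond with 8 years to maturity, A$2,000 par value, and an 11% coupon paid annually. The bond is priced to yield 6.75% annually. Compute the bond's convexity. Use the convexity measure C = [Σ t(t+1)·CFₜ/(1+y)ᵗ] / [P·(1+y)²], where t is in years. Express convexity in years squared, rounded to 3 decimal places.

With y = 0.0675:
  t   CF        PV=CF/(1+0.0675)^t    t·PV        t(t+1)·PV
  1       220.00       206.0890       206.0890         412.1780
  2       220.00       193.0576       386.1152       1,158.3456
  3       220.00       180.8502       542.5506       2,170.2026
  4       220.00       169.4147       677.6589       3,388.2944
  5       220.00       158.7023       793.5116       4,761.0695
  6       220.00       148.6673       892.0036       6,244.0255
  7       220.00       139.2668       974.8674       7,798.9390
  8     2,220.00     1,316.4668    10,531.7342      94,785.6082
  Σ                  2,512.5147    15,004.5306     120,718.6628
P = 2,512.5147.
Convexity = Σ t(t+1)·PV / [P·(1+y)²] = 120,718.6628 / (2,512.5147 × 1.139556) = 42.16286.

42.163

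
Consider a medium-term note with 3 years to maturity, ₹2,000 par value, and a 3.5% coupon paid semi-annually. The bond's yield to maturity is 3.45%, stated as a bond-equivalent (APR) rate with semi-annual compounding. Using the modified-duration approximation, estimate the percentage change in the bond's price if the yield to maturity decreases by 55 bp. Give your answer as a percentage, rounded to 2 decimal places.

Periodic yield y = 0.01725. Modified duration first:
  t   CF        PV=CF/(1+0.01725)^t    t·PV
  1        35.00        34.4065        34.4065
  2        35.00        33.8230        67.6461
  3        35.00        33.2495        99.7485
  4        35.00        32.6857       130.7426
  5        35.00        32.1314       160.6570
  6     2,035.00     1,836.5308    11,019.1850
  Σ                  2,002.8269    11,512.3856
P = 2,002.8269; D_Mac = 5.74807 half-year periods = 2.87403 yrs; D_mod = 2.87403/(1+0.01725) = 2.82530 yrs.
ΔP/P ≈ -D_mod · Δy = -2.82530 × (-0.0055) = +0.015539 = +1.5539%.

+1.55%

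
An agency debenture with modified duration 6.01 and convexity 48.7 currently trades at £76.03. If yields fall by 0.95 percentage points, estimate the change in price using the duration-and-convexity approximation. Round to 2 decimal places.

Duration effect: -D_mod·Δy = -6.01 × (-0.0095) = +0.057095
Convexity effect: ½·C·(Δy)² = 0.5 × 48.7 × (-0.0095)² = +0.0021975875
ΔP/P ≈ +0.057095 + 0.0021975875 = +0.0592925875
ΔP ≈ 76.03 × (+0.0592925875) = +4.508015427625.

+£4.51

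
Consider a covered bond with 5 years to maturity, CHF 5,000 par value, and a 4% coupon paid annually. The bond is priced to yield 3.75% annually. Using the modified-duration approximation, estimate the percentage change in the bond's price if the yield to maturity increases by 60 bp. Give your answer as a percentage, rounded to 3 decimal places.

-2.679%

Periodic yield y = 0.0375. Modified duration first:
  t   CF        PV=CF/(1+0.0375)^t    t·PV
  1       200.00       192.7711       192.7711
  2       200.00       185.8035       371.6069
  3       200.00       179.0877       537.2630
  4       200.00       172.6146       690.4585
  5     5,200.00     4,325.7639    21,628.8197
  Σ                  5,056.0408    23,420.9192
P = 5,056.0408; D_Mac = 4.63226 yrs; D_mod = 4.63226/(1+0.0375) = 4.46483 yrs.
ΔP/P ≈ -D_mod · Δy = -4.46483 × (+0.006) = -0.026789 = -2.6789%.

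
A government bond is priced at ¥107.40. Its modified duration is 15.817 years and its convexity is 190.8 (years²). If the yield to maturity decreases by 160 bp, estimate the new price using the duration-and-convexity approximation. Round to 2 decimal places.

¥137.20

Duration effect: -D_mod·Δy = -15.817 × (-0.016) = +0.253072
Convexity effect: ½·C·(Δy)² = 0.5 × 190.8 × (-0.016)² = +0.0244224
ΔP/P ≈ +0.253072 + 0.0244224 = +0.2774944
New price ≈ 107.40 × (1 + 0.2774944) = 137.20289856.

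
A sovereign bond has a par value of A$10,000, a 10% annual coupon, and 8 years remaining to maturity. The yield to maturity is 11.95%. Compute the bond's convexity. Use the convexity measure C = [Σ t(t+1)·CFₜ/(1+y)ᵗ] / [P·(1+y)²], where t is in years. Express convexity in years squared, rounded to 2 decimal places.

36.47

With y = 0.1195:
  t   CF        PV=CF/(1+0.1195)^t    t·PV        t(t+1)·PV
  1     1,000.00       893.2559       893.2559       1,786.5118
  2     1,000.00       797.9061     1,595.8123       4,787.4368
  3     1,000.00       712.7344     2,138.2031       8,552.8125
  4     1,000.00       636.6542     2,546.6168      12,733.0840
  5     1,000.00       568.6951     2,843.4757      17,060.8539
  6     1,000.00       507.9903     3,047.9418      21,335.5923
  7     1,000.00       453.7653     3,176.3573      25,410.8587
  8    11,000.00     4,458.6143    35,668.9142     321,020.2276
  Σ                  9,029.6157    51,910.5770     412,687.3776
P = 9,029.6157.
Convexity = Σ t(t+1)·PV / [P·(1+y)²] = 412,687.3776 / (9,029.6157 × 1.253280) = 36.46731.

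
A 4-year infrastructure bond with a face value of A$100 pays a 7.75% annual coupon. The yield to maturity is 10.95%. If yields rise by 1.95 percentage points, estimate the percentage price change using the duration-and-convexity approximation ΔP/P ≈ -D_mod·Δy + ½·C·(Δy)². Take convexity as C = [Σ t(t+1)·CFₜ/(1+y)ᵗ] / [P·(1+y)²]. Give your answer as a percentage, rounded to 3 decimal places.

With y = 0.1095:
  t   CF        PV=CF/(1+0.1095)^t    t·PV        t(t+1)·PV
  1         7.75         6.9851         6.9851          13.9703
  2         7.75         6.2957        12.5915          37.7745
  3         7.75         5.6744        17.0232          68.0928
  4       107.75        71.1063       284.4252       1,422.1259
  Σ                     90.0616       321.0250       1,541.9634
P = 90.0616; D_Mac = 3.56451 yrs; D_mod = 3.21271 yrs; C = 13.90849.
Duration effect: -3.21271 × (+0.0195) = -0.062648
Convexity effect: 0.5 × 13.90849 × (0.0195)² = +0.0026444
ΔP/P ≈ -0.062648 + 0.0026444 = -0.060004 = -6.0004%.

-6.000%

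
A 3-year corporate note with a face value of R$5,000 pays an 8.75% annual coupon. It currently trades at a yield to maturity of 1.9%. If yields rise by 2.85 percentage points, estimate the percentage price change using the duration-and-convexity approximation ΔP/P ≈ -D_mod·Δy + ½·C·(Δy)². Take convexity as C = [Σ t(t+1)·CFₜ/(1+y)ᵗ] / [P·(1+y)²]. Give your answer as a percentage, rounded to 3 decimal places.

With y = 0.019:
  t   CF        PV=CF/(1+0.019)^t    t·PV        t(t+1)·PV
  1       437.50       429.3425       429.3425         858.6850
  2       437.50       421.3371       842.6742       2,528.0225
  3     5,437.50     5,138.9775    15,416.9326      61,667.7302
  Σ                  5,989.6571    16,688.9492      65,054.4378
P = 5,989.6571; D_Mac = 2.78629 yrs; D_mod = 2.73434 yrs; C = 10.45988.
Duration effect: -2.73434 × (+0.0285) = -0.077929
Convexity effect: 0.5 × 10.45988 × (0.0285)² = +0.0042480
ΔP/P ≈ -0.077929 + 0.0042480 = -0.073681 = -7.3681%.

-7.368%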